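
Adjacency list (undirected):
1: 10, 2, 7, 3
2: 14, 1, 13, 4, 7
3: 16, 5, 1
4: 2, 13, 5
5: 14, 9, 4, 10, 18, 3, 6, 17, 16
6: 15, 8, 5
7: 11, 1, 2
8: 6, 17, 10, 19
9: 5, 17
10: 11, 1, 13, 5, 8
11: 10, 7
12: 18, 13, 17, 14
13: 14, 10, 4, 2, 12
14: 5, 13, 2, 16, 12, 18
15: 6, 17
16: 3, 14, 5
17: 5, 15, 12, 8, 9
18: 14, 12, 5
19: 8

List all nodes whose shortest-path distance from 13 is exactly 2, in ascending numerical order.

1, 5, 7, 8, 11, 16, 17, 18

Level 0: 13
Level 1: 2, 4, 10, 12, 14
Level 2: 1, 5, 7, 8, 11, 16, 17, 18
Level 3: 3, 6, 9, 15, 19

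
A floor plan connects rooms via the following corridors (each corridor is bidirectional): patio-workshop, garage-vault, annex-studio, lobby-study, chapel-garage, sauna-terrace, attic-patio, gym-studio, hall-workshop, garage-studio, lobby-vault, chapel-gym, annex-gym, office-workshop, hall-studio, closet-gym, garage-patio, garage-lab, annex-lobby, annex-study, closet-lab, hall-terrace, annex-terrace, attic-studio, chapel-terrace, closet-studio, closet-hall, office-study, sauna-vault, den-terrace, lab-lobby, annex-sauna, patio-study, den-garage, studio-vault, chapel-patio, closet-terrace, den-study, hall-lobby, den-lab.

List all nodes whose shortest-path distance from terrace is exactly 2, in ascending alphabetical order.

Level 0: terrace
Level 1: annex, chapel, closet, den, hall, sauna
Level 2: garage, gym, lab, lobby, patio, studio, study, vault, workshop
Level 3: attic, office

garage, gym, lab, lobby, patio, studio, study, vault, workshop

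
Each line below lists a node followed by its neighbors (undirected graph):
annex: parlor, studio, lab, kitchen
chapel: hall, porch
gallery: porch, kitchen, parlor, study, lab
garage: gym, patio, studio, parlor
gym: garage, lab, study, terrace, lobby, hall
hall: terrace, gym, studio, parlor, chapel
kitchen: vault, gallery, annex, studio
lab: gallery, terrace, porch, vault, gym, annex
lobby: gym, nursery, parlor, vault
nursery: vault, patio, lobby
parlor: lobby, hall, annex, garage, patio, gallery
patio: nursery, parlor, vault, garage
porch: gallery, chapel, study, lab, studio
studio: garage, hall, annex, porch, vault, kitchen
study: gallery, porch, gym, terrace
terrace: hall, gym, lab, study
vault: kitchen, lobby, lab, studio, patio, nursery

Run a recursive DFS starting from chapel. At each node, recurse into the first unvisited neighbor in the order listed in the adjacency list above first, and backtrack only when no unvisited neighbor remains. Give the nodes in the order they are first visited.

Visit chapel
chapel → hall
hall → terrace
terrace → gym
gym → garage
garage → patio
patio → nursery
nursery → vault
vault → kitchen
kitchen → gallery
gallery → porch
porch → study
porch → lab
lab → annex
annex → parlor
parlor → lobby
annex → studio

chapel, hall, terrace, gym, garage, patio, nursery, vault, kitchen, gallery, porch, study, lab, annex, parlor, lobby, studio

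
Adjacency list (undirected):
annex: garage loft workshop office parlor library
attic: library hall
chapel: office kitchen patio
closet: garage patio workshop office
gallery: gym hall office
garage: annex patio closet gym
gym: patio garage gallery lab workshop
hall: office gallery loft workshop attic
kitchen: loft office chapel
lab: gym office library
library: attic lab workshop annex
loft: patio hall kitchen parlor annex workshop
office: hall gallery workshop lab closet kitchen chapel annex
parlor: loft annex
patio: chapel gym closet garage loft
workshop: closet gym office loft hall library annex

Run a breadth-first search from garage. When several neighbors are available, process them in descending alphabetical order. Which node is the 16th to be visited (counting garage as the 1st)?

attic

Visit garage; enqueue patio, gym, closet, annex → queue [patio, gym, closet, annex]
Visit patio; enqueue loft, chapel → queue [gym, closet, annex, loft, chapel]
Visit gym; enqueue workshop, lab, gallery → queue [closet, annex, loft, chapel, workshop, lab, gallery]
Visit closet; enqueue office → queue [annex, loft, chapel, workshop, lab, gallery, office]
Visit annex; enqueue parlor, library → queue [loft, chapel, workshop, lab, gallery, office, parlor, library]
Visit loft; enqueue kitchen, hall → queue [chapel, workshop, lab, gallery, office, parlor, library, kitchen, hall]
Visit chapel → queue [workshop, lab, gallery, office, parlor, library, kitchen, hall]
Visit workshop → queue [lab, gallery, office, parlor, library, kitchen, hall]
Visit lab → queue [gallery, office, parlor, library, kitchen, hall]
Visit gallery → queue [office, parlor, library, kitchen, hall]
Visit office → queue [parlor, library, kitchen, hall]
Visit parlor → queue [library, kitchen, hall]
Visit library; enqueue attic → queue [kitchen, hall, attic]
Visit kitchen → queue [hall, attic]
Visit hall → queue [attic]
Visit attic → queue []

Visit order: garage, patio, gym, closet, annex, loft, chapel, workshop, lab, gallery, office, parlor, library, kitchen, hall, attic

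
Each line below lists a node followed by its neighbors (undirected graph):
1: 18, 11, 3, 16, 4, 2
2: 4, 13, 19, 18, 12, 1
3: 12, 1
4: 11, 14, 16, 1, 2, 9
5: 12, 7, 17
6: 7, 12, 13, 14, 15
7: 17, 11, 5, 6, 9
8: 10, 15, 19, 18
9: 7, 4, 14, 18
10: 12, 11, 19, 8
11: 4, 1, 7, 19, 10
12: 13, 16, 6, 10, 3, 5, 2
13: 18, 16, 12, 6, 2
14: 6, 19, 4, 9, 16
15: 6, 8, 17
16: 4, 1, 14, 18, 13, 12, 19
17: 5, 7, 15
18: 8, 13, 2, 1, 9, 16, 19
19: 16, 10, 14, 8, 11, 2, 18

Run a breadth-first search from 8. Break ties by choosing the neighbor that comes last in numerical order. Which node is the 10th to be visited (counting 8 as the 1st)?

13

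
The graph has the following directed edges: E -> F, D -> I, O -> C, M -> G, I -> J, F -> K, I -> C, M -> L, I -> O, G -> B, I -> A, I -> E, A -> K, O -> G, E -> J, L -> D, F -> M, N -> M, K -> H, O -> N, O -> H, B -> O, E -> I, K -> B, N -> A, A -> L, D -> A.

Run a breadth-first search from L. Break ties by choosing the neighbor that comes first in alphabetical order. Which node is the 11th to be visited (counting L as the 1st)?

H

Visit L; enqueue D → queue [D]
Visit D; enqueue A, I → queue [A, I]
Visit A; enqueue K → queue [I, K]
Visit I; enqueue C, E, J, O → queue [K, C, E, J, O]
Visit K; enqueue B, H → queue [C, E, J, O, B, H]
Visit C → queue [E, J, O, B, H]
Visit E; enqueue F → queue [J, O, B, H, F]
Visit J → queue [O, B, H, F]
Visit O; enqueue G, N → queue [B, H, F, G, N]
Visit B → queue [H, F, G, N]
Visit H → queue [F, G, N]
Visit F; enqueue M → queue [G, N, M]
Visit G → queue [N, M]
Visit N → queue [M]
Visit M → queue []

Visit order: L, D, A, I, K, C, E, J, O, B, H, F, G, N, M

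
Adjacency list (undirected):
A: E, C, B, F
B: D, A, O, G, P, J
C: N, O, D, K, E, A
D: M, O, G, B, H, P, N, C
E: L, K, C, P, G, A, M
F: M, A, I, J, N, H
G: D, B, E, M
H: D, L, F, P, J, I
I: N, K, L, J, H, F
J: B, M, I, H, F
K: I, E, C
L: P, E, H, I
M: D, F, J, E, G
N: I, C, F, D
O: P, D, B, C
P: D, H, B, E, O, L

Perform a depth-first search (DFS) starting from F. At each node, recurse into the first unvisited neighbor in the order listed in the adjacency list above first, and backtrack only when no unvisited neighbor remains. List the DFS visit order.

Visit F
F → M
M → D
D → O
O → P
P → H
H → L
L → E
E → K
K → I
I → N
N → C
C → A
A → B
B → G
B → J

F, M, D, O, P, H, L, E, K, I, N, C, A, B, G, J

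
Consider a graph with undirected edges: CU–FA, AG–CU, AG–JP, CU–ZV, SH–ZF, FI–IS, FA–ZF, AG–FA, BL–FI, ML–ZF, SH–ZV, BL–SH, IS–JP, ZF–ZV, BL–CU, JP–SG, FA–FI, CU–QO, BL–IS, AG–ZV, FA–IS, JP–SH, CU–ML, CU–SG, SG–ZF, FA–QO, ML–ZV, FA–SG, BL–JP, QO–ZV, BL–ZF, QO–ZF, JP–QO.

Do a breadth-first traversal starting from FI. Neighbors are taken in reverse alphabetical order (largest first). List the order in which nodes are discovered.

FI IS FA BL JP ZF SG QO CU AG SH ZV ML

Visit FI; enqueue IS, FA, BL → queue [IS, FA, BL]
Visit IS; enqueue JP → queue [FA, BL, JP]
Visit FA; enqueue ZF, SG, QO, CU, AG → queue [BL, JP, ZF, SG, QO, CU, AG]
Visit BL; enqueue SH → queue [JP, ZF, SG, QO, CU, AG, SH]
Visit JP → queue [ZF, SG, QO, CU, AG, SH]
Visit ZF; enqueue ZV, ML → queue [SG, QO, CU, AG, SH, ZV, ML]
Visit SG → queue [QO, CU, AG, SH, ZV, ML]
Visit QO → queue [CU, AG, SH, ZV, ML]
Visit CU → queue [AG, SH, ZV, ML]
Visit AG → queue [SH, ZV, ML]
Visit SH → queue [ZV, ML]
Visit ZV → queue [ML]
Visit ML → queue []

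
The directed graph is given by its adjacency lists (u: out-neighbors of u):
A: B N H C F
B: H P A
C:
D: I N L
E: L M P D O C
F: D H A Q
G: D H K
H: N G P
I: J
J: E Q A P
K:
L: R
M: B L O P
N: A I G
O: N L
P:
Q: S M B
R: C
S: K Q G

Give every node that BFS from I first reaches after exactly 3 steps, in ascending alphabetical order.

B, C, D, F, H, L, M, N, O, S

Level 0: I
Level 1: J
Level 2: A, E, P, Q
Level 3: B, C, D, F, H, L, M, N, O, S
Level 4: G, K, R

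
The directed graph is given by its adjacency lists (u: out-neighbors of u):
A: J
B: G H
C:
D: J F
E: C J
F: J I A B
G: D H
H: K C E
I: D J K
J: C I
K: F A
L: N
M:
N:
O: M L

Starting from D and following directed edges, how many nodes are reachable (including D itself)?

BFS from D visits: D, F, J, A, B, I, C, G, H, K, E
Reachable nodes: 11 of 15 total.

11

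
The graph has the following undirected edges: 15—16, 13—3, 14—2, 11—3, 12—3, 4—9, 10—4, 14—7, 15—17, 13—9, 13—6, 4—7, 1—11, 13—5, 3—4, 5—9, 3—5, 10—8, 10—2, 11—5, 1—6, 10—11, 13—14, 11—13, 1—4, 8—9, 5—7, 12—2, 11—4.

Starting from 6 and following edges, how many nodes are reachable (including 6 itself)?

14

BFS from 6 visits: 6, 1, 13, 4, 11, 3, 5, 9, 14, 7, 10, 12, 8, 2
Reachable nodes: 14 of 17 total.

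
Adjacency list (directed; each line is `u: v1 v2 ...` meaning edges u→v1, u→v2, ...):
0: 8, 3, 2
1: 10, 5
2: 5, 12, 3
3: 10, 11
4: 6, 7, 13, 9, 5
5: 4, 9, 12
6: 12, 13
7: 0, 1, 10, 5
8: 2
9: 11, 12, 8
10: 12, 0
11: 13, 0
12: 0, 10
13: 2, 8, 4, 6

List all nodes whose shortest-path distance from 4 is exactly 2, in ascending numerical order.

Level 0: 4
Level 1: 5, 6, 7, 9, 13
Level 2: 0, 1, 2, 8, 10, 11, 12
Level 3: 3

0, 1, 2, 8, 10, 11, 12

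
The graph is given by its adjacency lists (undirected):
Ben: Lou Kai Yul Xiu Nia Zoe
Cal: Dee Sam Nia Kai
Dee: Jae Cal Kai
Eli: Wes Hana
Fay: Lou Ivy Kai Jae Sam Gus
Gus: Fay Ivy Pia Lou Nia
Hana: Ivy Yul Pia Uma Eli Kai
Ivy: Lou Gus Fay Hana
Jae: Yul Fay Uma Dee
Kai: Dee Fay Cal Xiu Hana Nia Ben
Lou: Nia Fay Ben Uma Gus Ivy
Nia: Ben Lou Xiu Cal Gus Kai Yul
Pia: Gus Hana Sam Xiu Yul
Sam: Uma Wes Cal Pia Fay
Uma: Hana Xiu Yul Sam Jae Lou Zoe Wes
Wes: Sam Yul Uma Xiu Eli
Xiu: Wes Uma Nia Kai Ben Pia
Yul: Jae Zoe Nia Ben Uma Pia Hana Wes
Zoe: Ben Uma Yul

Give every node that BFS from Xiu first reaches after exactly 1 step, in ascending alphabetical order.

Ben, Kai, Nia, Pia, Uma, Wes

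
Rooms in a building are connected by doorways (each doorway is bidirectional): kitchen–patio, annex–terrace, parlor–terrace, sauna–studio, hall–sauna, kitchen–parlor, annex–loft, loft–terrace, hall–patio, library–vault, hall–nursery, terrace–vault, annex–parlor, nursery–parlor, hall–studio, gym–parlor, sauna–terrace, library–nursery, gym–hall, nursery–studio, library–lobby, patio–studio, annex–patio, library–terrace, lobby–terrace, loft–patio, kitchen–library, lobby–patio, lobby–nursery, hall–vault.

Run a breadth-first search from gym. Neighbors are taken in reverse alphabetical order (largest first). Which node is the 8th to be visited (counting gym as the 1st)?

vault

Visit gym; enqueue parlor, hall → queue [parlor, hall]
Visit parlor; enqueue terrace, nursery, kitchen, annex → queue [hall, terrace, nursery, kitchen, annex]
Visit hall; enqueue vault, studio, sauna, patio → queue [terrace, nursery, kitchen, annex, vault, studio, sauna, patio]
Visit terrace; enqueue loft, lobby, library → queue [nursery, kitchen, annex, vault, studio, sauna, patio, loft, lobby, library]
Visit nursery → queue [kitchen, annex, vault, studio, sauna, patio, loft, lobby, library]
Visit kitchen → queue [annex, vault, studio, sauna, patio, loft, lobby, library]
Visit annex → queue [vault, studio, sauna, patio, loft, lobby, library]
Visit vault → queue [studio, sauna, patio, loft, lobby, library]
Visit studio → queue [sauna, patio, loft, lobby, library]
Visit sauna → queue [patio, loft, lobby, library]
Visit patio → queue [loft, lobby, library]
Visit loft → queue [lobby, library]
Visit lobby → queue [library]
Visit library → queue []

Visit order: gym, parlor, hall, terrace, nursery, kitchen, annex, vault, studio, sauna, patio, loft, lobby, library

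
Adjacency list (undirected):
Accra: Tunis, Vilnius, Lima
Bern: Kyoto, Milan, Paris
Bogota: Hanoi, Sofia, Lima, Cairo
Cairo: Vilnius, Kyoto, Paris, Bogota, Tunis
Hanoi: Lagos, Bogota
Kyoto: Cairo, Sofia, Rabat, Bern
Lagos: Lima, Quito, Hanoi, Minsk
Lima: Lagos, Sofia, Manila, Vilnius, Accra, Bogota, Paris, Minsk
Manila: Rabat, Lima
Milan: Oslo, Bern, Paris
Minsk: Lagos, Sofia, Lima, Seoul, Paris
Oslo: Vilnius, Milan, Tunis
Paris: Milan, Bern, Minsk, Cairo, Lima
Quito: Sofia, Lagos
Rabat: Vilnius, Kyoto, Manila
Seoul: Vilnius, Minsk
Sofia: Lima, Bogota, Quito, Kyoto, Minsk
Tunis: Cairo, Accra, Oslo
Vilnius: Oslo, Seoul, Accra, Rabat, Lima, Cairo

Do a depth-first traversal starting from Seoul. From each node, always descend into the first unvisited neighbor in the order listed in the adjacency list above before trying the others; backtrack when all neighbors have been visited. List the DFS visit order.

Seoul, Vilnius, Oslo, Milan, Bern, Kyoto, Cairo, Paris, Minsk, Lagos, Lima, Sofia, Bogota, Hanoi, Quito, Manila, Rabat, Accra, Tunis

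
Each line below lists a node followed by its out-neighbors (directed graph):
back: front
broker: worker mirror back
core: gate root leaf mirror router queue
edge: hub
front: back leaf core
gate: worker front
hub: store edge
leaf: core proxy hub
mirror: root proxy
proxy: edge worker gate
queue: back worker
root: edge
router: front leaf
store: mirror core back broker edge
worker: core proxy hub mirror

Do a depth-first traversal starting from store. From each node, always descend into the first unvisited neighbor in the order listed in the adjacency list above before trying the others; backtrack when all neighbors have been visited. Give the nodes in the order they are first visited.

store -> mirror -> root -> edge -> hub -> proxy -> worker -> core -> gate -> front -> back -> leaf -> router -> queue -> broker

Visit store
store → mirror
mirror → root
root → edge
edge → hub
mirror → proxy
proxy → worker
worker → core
core → gate
gate → front
front → back
front → leaf
core → router
core → queue
store → broker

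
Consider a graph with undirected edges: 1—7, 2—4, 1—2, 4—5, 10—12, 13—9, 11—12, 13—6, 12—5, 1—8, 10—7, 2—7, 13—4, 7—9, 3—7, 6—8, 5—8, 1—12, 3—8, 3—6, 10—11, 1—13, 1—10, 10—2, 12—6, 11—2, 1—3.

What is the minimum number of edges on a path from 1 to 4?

2

Level 0: 1
Level 1: 2, 3, 7, 8, 10, 12, 13
Level 2: 4, 5, 6, 9, 11
4 first appears at level 2.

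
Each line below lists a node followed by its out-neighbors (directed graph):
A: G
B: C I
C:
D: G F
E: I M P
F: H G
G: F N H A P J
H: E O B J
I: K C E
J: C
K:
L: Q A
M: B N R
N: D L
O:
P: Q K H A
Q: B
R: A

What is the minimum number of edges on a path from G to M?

Level 0: G
Level 1: A, F, H, J, N, P
Level 2: B, C, D, E, K, L, O, Q
Level 3: I, M
Level 4: R
M first appears at level 3.

3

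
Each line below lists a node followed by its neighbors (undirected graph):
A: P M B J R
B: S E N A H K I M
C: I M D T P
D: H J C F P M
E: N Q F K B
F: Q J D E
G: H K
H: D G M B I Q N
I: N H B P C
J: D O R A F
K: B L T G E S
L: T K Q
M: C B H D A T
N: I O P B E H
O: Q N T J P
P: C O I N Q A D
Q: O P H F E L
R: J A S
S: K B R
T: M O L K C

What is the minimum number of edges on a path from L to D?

3

Level 0: L
Level 1: K, Q, T
Level 2: B, C, E, F, G, H, M, O, P, S
Level 3: A, D, I, J, N, R
D first appears at level 3.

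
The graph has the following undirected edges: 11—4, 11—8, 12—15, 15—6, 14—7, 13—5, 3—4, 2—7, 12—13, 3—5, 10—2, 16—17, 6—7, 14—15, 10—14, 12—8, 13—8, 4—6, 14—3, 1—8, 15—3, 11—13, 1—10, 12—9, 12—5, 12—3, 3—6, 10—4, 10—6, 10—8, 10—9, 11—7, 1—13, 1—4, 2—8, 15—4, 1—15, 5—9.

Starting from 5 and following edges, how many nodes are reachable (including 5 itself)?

BFS from 5 visits: 5, 13, 12, 9, 3, 11, 8, 1, 15, 10, 14, 6, 4, 7, 2
Reachable nodes: 15 of 17 total.

15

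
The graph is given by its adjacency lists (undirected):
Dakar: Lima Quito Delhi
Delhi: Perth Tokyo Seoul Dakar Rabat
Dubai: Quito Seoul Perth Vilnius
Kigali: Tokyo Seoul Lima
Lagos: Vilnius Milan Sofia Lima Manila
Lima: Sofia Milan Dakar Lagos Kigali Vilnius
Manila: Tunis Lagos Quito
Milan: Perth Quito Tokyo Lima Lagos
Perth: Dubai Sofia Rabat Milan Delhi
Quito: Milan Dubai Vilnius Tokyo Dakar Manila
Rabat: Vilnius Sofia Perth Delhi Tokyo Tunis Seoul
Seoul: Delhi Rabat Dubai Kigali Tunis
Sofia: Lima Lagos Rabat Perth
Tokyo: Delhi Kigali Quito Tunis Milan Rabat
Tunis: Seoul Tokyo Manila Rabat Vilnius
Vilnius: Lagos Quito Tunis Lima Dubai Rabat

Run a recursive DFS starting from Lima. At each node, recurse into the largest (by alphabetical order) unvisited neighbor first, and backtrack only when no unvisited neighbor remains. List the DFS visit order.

Visit Lima
Lima → Vilnius
Vilnius → Tunis
Tunis → Tokyo
Tokyo → Rabat
Rabat → Sofia
Sofia → Perth
Perth → Milan
Milan → Quito
Quito → Manila
Manila → Lagos
Quito → Dubai
Dubai → Seoul
Seoul → Kigali
Seoul → Delhi
Delhi → Dakar

Lima -> Vilnius -> Tunis -> Tokyo -> Rabat -> Sofia -> Perth -> Milan -> Quito -> Manila -> Lagos -> Dubai -> Seoul -> Kigali -> Delhi -> Dakar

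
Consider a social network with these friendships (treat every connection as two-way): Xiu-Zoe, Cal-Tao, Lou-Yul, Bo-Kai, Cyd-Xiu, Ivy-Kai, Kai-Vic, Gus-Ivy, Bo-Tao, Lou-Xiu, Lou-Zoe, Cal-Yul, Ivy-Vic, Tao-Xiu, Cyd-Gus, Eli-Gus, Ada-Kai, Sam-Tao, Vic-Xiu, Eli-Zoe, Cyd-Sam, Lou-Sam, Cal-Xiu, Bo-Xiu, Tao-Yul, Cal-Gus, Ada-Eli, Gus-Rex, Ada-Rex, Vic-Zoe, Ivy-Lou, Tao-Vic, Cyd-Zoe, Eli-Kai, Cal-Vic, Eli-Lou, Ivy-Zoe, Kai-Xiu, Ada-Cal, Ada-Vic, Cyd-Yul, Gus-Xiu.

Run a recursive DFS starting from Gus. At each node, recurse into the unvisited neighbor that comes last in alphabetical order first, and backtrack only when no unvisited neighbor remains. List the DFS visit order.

Gus -> Xiu -> Zoe -> Vic -> Tao -> Yul -> Lou -> Sam -> Cyd -> Ivy -> Kai -> Eli -> Ada -> Rex -> Cal -> Bo

Visit Gus
Gus → Xiu
Xiu → Zoe
Zoe → Vic
Vic → Tao
Tao → Yul
Yul → Lou
Lou → Sam
Sam → Cyd
Lou → Ivy
Ivy → Kai
Kai → Eli
Eli → Ada
Ada → Rex
Ada → Cal
Kai → Bo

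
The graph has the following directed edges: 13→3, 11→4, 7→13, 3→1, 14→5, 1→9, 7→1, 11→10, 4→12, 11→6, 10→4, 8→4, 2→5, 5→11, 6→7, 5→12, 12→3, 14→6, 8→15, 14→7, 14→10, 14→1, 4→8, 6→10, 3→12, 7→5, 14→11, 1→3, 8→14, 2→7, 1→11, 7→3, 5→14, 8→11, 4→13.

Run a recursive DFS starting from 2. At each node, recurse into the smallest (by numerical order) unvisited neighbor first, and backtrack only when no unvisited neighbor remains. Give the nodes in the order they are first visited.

2 -> 5 -> 11 -> 4 -> 8 -> 14 -> 1 -> 3 -> 12 -> 9 -> 6 -> 7 -> 13 -> 10 -> 15

Visit 2
2 → 5
5 → 11
11 → 4
4 → 8
8 → 14
14 → 1
1 → 3
3 → 12
1 → 9
14 → 6
6 → 7
7 → 13
6 → 10
8 → 15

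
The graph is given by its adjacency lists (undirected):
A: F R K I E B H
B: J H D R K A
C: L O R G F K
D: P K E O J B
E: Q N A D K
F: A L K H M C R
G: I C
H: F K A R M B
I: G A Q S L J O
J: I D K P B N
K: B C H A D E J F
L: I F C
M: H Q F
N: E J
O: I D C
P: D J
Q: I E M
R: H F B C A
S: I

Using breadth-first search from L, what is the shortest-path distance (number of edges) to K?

2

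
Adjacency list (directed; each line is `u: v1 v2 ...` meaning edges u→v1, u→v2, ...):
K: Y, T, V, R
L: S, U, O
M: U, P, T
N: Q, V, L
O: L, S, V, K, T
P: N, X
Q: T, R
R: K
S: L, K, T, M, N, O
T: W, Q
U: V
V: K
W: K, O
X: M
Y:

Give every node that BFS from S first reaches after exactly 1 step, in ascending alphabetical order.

K, L, M, N, O, T

Level 0: S
Level 1: K, L, M, N, O, T
Level 2: P, Q, R, U, V, W, Y
Level 3: X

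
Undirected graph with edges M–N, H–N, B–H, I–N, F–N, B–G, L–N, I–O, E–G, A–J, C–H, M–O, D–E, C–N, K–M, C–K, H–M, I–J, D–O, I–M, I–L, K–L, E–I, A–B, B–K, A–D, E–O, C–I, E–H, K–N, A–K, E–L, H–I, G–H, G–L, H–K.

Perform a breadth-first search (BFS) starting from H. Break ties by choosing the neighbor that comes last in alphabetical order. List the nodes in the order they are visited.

H, N, M, K, I, G, E, C, B, L, F, O, A, J, D

Visit H; enqueue N, M, K, I, G, E, C, B → queue [N, M, K, I, G, E, C, B]
Visit N; enqueue L, F → queue [M, K, I, G, E, C, B, L, F]
Visit M; enqueue O → queue [K, I, G, E, C, B, L, F, O]
Visit K; enqueue A → queue [I, G, E, C, B, L, F, O, A]
Visit I; enqueue J → queue [G, E, C, B, L, F, O, A, J]
Visit G → queue [E, C, B, L, F, O, A, J]
Visit E; enqueue D → queue [C, B, L, F, O, A, J, D]
Visit C → queue [B, L, F, O, A, J, D]
Visit B → queue [L, F, O, A, J, D]
Visit L → queue [F, O, A, J, D]
Visit F → queue [O, A, J, D]
Visit O → queue [A, J, D]
Visit A → queue [J, D]
Visit J → queue [D]
Visit D → queue []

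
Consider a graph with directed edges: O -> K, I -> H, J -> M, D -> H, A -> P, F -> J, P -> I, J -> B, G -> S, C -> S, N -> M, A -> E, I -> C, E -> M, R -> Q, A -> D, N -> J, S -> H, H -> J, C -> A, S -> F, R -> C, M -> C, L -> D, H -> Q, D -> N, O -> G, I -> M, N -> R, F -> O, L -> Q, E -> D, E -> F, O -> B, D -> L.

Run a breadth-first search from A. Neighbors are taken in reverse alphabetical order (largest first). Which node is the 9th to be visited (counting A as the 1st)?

L

Visit A; enqueue P, E, D → queue [P, E, D]
Visit P; enqueue I → queue [E, D, I]
Visit E; enqueue M, F → queue [D, I, M, F]
Visit D; enqueue N, L, H → queue [I, M, F, N, L, H]
Visit I; enqueue C → queue [M, F, N, L, H, C]
Visit M → queue [F, N, L, H, C]
Visit F; enqueue O, J → queue [N, L, H, C, O, J]
Visit N; enqueue R → queue [L, H, C, O, J, R]
Visit L; enqueue Q → queue [H, C, O, J, R, Q]
Visit H → queue [C, O, J, R, Q]
Visit C; enqueue S → queue [O, J, R, Q, S]
Visit O; enqueue K, G, B → queue [J, R, Q, S, K, G, B]
Visit J → queue [R, Q, S, K, G, B]
Visit R → queue [Q, S, K, G, B]
Visit Q → queue [S, K, G, B]
Visit S → queue [K, G, B]
Visit K → queue [G, B]
Visit G → queue [B]
Visit B → queue []

Visit order: A, P, E, D, I, M, F, N, L, H, C, O, J, R, Q, S, K, G, B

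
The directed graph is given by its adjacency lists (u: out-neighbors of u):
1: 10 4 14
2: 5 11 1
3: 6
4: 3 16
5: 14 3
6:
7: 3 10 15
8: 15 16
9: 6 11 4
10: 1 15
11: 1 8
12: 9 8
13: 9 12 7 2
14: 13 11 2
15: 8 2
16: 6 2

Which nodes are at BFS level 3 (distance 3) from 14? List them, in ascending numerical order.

3, 4, 6, 10, 15, 16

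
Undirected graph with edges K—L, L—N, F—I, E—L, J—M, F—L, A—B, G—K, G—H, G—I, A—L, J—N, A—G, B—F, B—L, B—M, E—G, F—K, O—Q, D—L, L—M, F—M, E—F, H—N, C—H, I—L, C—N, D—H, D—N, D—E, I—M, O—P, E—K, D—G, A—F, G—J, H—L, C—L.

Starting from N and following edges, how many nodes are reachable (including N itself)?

BFS from N visits: N, L, J, H, D, C, M, K, I, F, E, B, A, G
Reachable nodes: 14 of 17 total.

14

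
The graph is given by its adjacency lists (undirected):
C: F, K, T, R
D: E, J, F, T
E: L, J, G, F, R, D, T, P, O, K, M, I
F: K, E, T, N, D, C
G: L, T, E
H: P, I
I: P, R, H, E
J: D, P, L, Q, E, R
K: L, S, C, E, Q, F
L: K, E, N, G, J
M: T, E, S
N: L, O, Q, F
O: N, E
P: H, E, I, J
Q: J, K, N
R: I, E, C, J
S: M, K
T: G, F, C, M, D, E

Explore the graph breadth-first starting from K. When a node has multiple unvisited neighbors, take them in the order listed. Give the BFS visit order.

K → L → S → C → E → Q → F → N → G → J → M → T → R → D → P → O → I → H

Visit K; enqueue L, S, C, E, Q, F → queue [L, S, C, E, Q, F]
Visit L; enqueue N, G, J → queue [S, C, E, Q, F, N, G, J]
Visit S; enqueue M → queue [C, E, Q, F, N, G, J, M]
Visit C; enqueue T, R → queue [E, Q, F, N, G, J, M, T, R]
Visit E; enqueue D, P, O, I → queue [Q, F, N, G, J, M, T, R, D, P, O, I]
Visit Q → queue [F, N, G, J, M, T, R, D, P, O, I]
Visit F → queue [N, G, J, M, T, R, D, P, O, I]
Visit N → queue [G, J, M, T, R, D, P, O, I]
Visit G → queue [J, M, T, R, D, P, O, I]
Visit J → queue [M, T, R, D, P, O, I]
Visit M → queue [T, R, D, P, O, I]
Visit T → queue [R, D, P, O, I]
Visit R → queue [D, P, O, I]
Visit D → queue [P, O, I]
Visit P; enqueue H → queue [O, I, H]
Visit O → queue [I, H]
Visit I → queue [H]
Visit H → queue []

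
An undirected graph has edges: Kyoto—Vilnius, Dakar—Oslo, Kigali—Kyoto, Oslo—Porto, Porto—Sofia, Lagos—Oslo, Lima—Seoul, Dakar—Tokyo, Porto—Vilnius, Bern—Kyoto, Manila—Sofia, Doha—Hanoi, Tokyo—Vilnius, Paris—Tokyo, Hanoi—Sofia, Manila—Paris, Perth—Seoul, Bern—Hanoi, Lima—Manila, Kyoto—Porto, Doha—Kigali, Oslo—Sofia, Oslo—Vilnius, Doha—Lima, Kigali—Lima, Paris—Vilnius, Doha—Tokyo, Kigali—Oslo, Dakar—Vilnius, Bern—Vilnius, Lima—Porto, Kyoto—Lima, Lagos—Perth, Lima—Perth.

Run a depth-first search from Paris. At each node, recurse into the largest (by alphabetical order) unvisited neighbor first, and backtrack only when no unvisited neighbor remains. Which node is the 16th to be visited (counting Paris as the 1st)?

Manila

Visit Paris
Paris → Vilnius
Vilnius → Tokyo
Tokyo → Doha
Doha → Lima
Lima → Seoul
Seoul → Perth
Perth → Lagos
Lagos → Oslo
Oslo → Sofia
Sofia → Porto
Porto → Kyoto
Kyoto → Kigali
Kyoto → Bern
Bern → Hanoi
Sofia → Manila
Oslo → Dakar

Visit order: Paris, Vilnius, Tokyo, Doha, Lima, Seoul, Perth, Lagos, Oslo, Sofia, Porto, Kyoto, Kigali, Bern, Hanoi, Manila, Dakar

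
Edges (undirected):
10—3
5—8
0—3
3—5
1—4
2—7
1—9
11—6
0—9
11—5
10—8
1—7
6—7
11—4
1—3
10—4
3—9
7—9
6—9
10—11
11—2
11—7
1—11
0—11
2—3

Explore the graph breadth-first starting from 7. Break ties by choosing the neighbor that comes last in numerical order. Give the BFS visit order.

7 → 11 → 9 → 6 → 2 → 1 → 10 → 5 → 4 → 0 → 3 → 8

Visit 7; enqueue 11, 9, 6, 2, 1 → queue [11, 9, 6, 2, 1]
Visit 11; enqueue 10, 5, 4, 0 → queue [9, 6, 2, 1, 10, 5, 4, 0]
Visit 9; enqueue 3 → queue [6, 2, 1, 10, 5, 4, 0, 3]
Visit 6 → queue [2, 1, 10, 5, 4, 0, 3]
Visit 2 → queue [1, 10, 5, 4, 0, 3]
Visit 1 → queue [10, 5, 4, 0, 3]
Visit 10; enqueue 8 → queue [5, 4, 0, 3, 8]
Visit 5 → queue [4, 0, 3, 8]
Visit 4 → queue [0, 3, 8]
Visit 0 → queue [3, 8]
Visit 3 → queue [8]
Visit 8 → queue []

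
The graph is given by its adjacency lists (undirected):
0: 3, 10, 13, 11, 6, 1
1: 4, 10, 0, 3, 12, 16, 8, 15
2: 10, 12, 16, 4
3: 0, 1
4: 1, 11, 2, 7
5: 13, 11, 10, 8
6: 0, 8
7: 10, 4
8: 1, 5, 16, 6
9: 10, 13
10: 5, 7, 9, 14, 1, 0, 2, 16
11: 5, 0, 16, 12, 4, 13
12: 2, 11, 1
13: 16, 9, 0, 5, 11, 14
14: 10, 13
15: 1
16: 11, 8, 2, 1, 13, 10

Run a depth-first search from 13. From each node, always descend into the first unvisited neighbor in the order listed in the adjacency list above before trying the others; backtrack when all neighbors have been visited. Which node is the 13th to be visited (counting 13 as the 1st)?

12

Visit 13
13 → 16
16 → 11
11 → 5
5 → 10
10 → 7
7 → 4
4 → 1
1 → 0
0 → 3
0 → 6
6 → 8
1 → 12
12 → 2
1 → 15
10 → 9
10 → 14

Visit order: 13, 16, 11, 5, 10, 7, 4, 1, 0, 3, 6, 8, 12, 2, 15, 9, 14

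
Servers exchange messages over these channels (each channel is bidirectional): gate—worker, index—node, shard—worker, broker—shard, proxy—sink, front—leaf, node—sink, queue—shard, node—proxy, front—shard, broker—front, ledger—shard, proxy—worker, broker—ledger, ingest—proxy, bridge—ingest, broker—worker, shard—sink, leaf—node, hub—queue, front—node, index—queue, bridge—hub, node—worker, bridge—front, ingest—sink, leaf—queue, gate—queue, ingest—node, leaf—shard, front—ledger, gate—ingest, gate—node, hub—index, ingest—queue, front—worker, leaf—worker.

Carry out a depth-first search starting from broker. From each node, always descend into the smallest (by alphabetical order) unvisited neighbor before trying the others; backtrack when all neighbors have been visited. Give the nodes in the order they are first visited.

broker → front → bridge → hub → index → node → gate → ingest → proxy → sink → shard → leaf → queue → worker → ledger

Visit broker
broker → front
front → bridge
bridge → hub
hub → index
index → node
node → gate
gate → ingest
ingest → proxy
proxy → sink
sink → shard
shard → leaf
leaf → queue
leaf → worker
shard → ledger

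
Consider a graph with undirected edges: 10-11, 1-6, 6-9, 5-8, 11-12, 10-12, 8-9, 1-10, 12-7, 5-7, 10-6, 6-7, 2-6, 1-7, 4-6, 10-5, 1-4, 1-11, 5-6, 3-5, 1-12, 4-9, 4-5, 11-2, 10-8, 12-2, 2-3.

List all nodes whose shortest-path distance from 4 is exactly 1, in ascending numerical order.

1, 5, 6, 9

Level 0: 4
Level 1: 1, 5, 6, 9
Level 2: 2, 3, 7, 8, 10, 11, 12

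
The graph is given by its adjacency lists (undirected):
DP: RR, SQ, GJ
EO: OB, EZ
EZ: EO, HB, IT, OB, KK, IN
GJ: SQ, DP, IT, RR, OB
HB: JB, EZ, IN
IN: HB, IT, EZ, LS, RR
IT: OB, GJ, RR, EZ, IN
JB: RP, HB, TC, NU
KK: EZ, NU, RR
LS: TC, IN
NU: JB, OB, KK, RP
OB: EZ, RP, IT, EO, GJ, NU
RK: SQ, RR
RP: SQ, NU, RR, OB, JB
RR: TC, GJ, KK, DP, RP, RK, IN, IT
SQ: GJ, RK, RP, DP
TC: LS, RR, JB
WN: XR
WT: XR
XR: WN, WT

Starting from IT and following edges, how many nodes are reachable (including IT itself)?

BFS from IT visits: IT, OB, GJ, RR, EZ, IN, RP, EO, NU, SQ, DP, TC, KK, RK, HB, LS, JB
Reachable nodes: 17 of 20 total.

17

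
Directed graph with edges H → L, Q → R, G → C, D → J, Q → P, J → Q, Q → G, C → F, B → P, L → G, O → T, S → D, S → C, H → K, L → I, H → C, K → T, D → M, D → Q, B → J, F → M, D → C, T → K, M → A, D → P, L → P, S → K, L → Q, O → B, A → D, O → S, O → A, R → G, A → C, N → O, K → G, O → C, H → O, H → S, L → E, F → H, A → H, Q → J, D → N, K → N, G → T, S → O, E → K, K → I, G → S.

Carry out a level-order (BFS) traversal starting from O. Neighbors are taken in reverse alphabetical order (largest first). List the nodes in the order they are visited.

O T S C B A K D F P J H N I G Q M L R E

Visit O; enqueue T, S, C, B, A → queue [T, S, C, B, A]
Visit T; enqueue K → queue [S, C, B, A, K]
Visit S; enqueue D → queue [C, B, A, K, D]
Visit C; enqueue F → queue [B, A, K, D, F]
Visit B; enqueue P, J → queue [A, K, D, F, P, J]
Visit A; enqueue H → queue [K, D, F, P, J, H]
Visit K; enqueue N, I, G → queue [D, F, P, J, H, N, I, G]
Visit D; enqueue Q, M → queue [F, P, J, H, N, I, G, Q, M]
Visit F → queue [P, J, H, N, I, G, Q, M]
Visit P → queue [J, H, N, I, G, Q, M]
Visit J → queue [H, N, I, G, Q, M]
Visit H; enqueue L → queue [N, I, G, Q, M, L]
Visit N → queue [I, G, Q, M, L]
Visit I → queue [G, Q, M, L]
Visit G → queue [Q, M, L]
Visit Q; enqueue R → queue [M, L, R]
Visit M → queue [L, R]
Visit L; enqueue E → queue [R, E]
Visit R → queue [E]
Visit E → queue []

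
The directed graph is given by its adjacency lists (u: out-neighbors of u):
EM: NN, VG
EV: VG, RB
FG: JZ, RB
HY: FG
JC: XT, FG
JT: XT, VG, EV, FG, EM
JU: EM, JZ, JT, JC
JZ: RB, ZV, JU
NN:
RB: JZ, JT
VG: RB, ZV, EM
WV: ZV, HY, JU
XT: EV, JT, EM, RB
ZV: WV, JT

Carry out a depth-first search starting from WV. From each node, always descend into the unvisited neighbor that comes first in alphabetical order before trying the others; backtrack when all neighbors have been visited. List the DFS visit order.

WV → HY → FG → JZ → JU → EM → NN → VG → RB → JT → EV → XT → ZV → JC

Visit WV
WV → HY
HY → FG
FG → JZ
JZ → JU
JU → EM
EM → NN
EM → VG
VG → RB
RB → JT
JT → EV
JT → XT
VG → ZV
JU → JC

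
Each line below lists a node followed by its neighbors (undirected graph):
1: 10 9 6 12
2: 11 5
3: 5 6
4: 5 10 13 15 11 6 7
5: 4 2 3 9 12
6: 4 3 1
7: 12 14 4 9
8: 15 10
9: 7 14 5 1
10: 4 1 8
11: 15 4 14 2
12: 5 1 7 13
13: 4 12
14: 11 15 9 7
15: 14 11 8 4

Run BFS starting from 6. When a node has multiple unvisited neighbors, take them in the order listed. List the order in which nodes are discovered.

6 -> 4 -> 3 -> 1 -> 5 -> 10 -> 13 -> 15 -> 11 -> 7 -> 9 -> 12 -> 2 -> 8 -> 14

Visit 6; enqueue 4, 3, 1 → queue [4, 3, 1]
Visit 4; enqueue 5, 10, 13, 15, 11, 7 → queue [3, 1, 5, 10, 13, 15, 11, 7]
Visit 3 → queue [1, 5, 10, 13, 15, 11, 7]
Visit 1; enqueue 9, 12 → queue [5, 10, 13, 15, 11, 7, 9, 12]
Visit 5; enqueue 2 → queue [10, 13, 15, 11, 7, 9, 12, 2]
Visit 10; enqueue 8 → queue [13, 15, 11, 7, 9, 12, 2, 8]
Visit 13 → queue [15, 11, 7, 9, 12, 2, 8]
Visit 15; enqueue 14 → queue [11, 7, 9, 12, 2, 8, 14]
Visit 11 → queue [7, 9, 12, 2, 8, 14]
Visit 7 → queue [9, 12, 2, 8, 14]
Visit 9 → queue [12, 2, 8, 14]
Visit 12 → queue [2, 8, 14]
Visit 2 → queue [8, 14]
Visit 8 → queue [14]
Visit 14 → queue []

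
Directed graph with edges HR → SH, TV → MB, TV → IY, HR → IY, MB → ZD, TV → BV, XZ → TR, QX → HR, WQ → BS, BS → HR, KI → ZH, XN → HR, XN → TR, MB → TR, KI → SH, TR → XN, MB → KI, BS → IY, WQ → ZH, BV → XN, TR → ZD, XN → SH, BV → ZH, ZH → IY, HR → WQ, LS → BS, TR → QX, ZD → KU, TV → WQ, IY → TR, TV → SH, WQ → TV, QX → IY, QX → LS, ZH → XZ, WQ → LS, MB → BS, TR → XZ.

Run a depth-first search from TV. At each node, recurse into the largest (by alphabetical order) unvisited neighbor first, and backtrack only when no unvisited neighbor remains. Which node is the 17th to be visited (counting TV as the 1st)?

BV

Visit TV
TV → WQ
WQ → ZH
ZH → XZ
XZ → TR
TR → ZD
ZD → KU
TR → XN
XN → SH
XN → HR
HR → IY
TR → QX
QX → LS
LS → BS
TV → MB
MB → KI
TV → BV

Visit order: TV, WQ, ZH, XZ, TR, ZD, KU, XN, SH, HR, IY, QX, LS, BS, MB, KI, BV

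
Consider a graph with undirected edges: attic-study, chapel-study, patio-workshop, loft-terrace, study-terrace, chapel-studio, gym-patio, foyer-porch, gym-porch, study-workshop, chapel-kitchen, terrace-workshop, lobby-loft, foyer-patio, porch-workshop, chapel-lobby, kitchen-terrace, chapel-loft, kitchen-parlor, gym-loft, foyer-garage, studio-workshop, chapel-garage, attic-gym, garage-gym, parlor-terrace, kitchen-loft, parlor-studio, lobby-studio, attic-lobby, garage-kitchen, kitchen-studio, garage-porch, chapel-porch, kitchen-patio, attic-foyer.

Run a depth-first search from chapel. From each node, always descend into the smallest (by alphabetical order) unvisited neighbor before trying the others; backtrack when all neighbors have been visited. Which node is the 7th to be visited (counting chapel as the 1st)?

kitchen

Visit chapel
chapel → garage
garage → foyer
foyer → attic
attic → gym
gym → loft
loft → kitchen
kitchen → parlor
parlor → studio
studio → lobby
studio → workshop
workshop → patio
workshop → porch
workshop → study
study → terrace

Visit order: chapel, garage, foyer, attic, gym, loft, kitchen, parlor, studio, lobby, workshop, patio, porch, study, terrace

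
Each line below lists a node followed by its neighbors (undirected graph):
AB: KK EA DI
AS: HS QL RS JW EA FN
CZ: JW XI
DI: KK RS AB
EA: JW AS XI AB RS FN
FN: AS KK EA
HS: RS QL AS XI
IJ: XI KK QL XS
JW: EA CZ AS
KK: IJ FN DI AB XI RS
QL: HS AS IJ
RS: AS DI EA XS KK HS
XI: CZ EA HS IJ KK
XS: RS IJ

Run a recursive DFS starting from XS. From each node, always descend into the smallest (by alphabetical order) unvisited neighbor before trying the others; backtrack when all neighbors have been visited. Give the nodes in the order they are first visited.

Visit XS
XS → IJ
IJ → KK
KK → AB
AB → DI
DI → RS
RS → AS
AS → EA
EA → FN
EA → JW
JW → CZ
CZ → XI
XI → HS
HS → QL

XS -> IJ -> KK -> AB -> DI -> RS -> AS -> EA -> FN -> JW -> CZ -> XI -> HS -> QL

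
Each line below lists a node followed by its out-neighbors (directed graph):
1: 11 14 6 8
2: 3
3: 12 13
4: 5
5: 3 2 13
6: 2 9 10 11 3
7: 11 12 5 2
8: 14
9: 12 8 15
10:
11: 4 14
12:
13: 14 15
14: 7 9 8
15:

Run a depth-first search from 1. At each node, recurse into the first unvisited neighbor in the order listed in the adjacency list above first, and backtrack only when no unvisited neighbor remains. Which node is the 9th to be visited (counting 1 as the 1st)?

7

Visit 1
1 → 11
11 → 4
4 → 5
5 → 3
3 → 12
3 → 13
13 → 14
14 → 7
7 → 2
14 → 9
9 → 8
9 → 15
1 → 6
6 → 10

Visit order: 1, 11, 4, 5, 3, 12, 13, 14, 7, 2, 9, 8, 15, 6, 10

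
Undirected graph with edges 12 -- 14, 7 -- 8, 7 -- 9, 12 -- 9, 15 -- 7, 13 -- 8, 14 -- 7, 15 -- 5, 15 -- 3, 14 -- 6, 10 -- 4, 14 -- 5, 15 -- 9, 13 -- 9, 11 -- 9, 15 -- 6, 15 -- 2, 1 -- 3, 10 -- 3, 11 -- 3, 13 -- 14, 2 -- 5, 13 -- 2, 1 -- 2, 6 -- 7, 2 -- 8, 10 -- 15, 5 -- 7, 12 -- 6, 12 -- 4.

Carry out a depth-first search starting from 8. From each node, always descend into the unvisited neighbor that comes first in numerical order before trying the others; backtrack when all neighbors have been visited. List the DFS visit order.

8, 2, 1, 3, 10, 4, 12, 6, 7, 5, 14, 13, 9, 11, 15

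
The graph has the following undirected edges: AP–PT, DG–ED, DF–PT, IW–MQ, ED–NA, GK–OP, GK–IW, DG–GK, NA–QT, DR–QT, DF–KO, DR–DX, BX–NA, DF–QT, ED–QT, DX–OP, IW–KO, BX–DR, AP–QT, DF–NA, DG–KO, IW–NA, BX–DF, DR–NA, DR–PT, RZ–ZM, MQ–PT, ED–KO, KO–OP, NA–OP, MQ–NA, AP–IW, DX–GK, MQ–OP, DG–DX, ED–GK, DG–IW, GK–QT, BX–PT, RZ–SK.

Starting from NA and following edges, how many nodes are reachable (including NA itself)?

BFS from NA visits: NA, BX, DF, DR, ED, IW, MQ, OP, QT, PT, KO, DX, DG, GK, AP
Reachable nodes: 15 of 18 total.

15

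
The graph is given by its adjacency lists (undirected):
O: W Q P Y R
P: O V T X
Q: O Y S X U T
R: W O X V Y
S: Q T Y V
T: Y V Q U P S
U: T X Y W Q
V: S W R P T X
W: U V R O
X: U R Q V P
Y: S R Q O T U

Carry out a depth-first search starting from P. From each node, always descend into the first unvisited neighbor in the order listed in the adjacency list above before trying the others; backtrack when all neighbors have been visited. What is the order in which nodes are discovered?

P, O, W, U, T, Y, S, Q, X, R, V

Visit P
P → O
O → W
W → U
U → T
T → Y
Y → S
S → Q
Q → X
X → R
R → V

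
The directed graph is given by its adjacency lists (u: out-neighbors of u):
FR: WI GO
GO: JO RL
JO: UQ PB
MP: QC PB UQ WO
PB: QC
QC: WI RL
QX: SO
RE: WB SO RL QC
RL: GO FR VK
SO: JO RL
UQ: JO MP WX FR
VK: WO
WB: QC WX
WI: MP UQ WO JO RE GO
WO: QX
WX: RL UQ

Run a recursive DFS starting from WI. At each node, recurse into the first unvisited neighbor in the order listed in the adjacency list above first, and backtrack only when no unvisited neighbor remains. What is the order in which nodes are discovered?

WI, MP, QC, RL, GO, JO, UQ, WX, FR, PB, VK, WO, QX, SO, RE, WB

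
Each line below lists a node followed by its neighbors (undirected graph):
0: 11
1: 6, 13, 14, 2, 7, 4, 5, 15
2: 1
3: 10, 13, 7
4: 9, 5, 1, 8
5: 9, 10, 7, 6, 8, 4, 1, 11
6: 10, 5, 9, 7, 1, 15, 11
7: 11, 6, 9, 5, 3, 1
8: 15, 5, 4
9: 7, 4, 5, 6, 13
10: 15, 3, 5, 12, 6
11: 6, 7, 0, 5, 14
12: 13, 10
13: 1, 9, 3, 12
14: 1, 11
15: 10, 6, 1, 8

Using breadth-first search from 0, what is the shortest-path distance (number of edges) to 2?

Level 0: 0
Level 1: 11
Level 2: 5, 6, 7, 14
Level 3: 1, 3, 4, 8, 9, 10, 15
Level 4: 2, 12, 13
2 first appears at level 4.

4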